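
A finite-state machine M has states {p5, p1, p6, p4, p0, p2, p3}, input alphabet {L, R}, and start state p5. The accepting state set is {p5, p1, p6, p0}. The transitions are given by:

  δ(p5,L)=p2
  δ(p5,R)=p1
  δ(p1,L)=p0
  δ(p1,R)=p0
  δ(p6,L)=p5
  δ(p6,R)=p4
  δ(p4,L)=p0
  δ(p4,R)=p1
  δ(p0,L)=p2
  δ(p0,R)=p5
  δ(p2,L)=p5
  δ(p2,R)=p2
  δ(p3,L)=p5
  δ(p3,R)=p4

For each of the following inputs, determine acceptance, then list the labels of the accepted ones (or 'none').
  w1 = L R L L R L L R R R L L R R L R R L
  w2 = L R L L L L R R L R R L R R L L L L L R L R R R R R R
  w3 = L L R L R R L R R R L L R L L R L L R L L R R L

w2, w3

w1:
  start at p5
  read 'L': p5 → p2
  read 'R': p2 → p2
  read 'L': p2 → p5
  read 'L': p5 → p2
  read 'R': p2 → p2
  read 'L': p2 → p5
  read 'L': p5 → p2
  read 'R': p2 → p2
  read 'R': p2 → p2
  read 'R': p2 → p2
  read 'L': p2 → p5
  read 'L': p5 → p2
  read 'R': p2 → p2
  read 'R': p2 → p2
  read 'L': p2 → p5
  read 'R': p5 → p1
  read 'R': p1 → p0
  read 'L': p0 → p2
  end p2, rejected
w2:
  start at p5
  read 'L': p5 → p2
  read 'R': p2 → p2
  read 'L': p2 → p5
  read 'L': p5 → p2
  read 'L': p2 → p5
  read 'L': p5 → p2
  read 'R': p2 → p2
  read 'R': p2 → p2
  read 'L': p2 → p5
  read 'R': p5 → p1
  read 'R': p1 → p0
  read 'L': p0 → p2
  read 'R': p2 → p2
  read 'R': p2 → p2
  read 'L': p2 → p5
  read 'L': p5 → p2
  read 'L': p2 → p5
  read 'L': p5 → p2
  read 'L': p2 → p5
  read 'R': p5 → p1
  read 'L': p1 → p0
  read 'R': p0 → p5
  read 'R': p5 → p1
  read 'R': p1 → p0
  read 'R': p0 → p5
  read 'R': p5 → p1
  read 'R': p1 → p0
  end p0, accepted
w3:
  start at p5
  read 'L': p5 → p2
  read 'L': p2 → p5
  read 'R': p5 → p1
  read 'L': p1 → p0
  read 'R': p0 → p5
  read 'R': p5 → p1
  read 'L': p1 → p0
  read 'R': p0 → p5
  read 'R': p5 → p1
  read 'R': p1 → p0
  read 'L': p0 → p2
  read 'L': p2 → p5
  read 'R': p5 → p1
  read 'L': p1 → p0
  read 'L': p0 → p2
  read 'R': p2 → p2
  read 'L': p2 → p5
  read 'L': p5 → p2
  read 'R': p2 → p2
  read 'L': p2 → p5
  read 'L': p5 → p2
  read 'R': p2 → p2
  read 'R': p2 → p2
  read 'L': p2 → p5
  end p5, accepted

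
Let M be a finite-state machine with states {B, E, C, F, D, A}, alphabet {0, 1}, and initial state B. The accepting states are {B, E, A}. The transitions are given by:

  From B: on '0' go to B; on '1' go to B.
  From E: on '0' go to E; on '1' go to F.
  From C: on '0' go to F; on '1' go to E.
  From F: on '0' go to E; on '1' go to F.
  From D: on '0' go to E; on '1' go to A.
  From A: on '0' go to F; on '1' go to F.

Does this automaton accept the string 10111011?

B → B → B → B → B → B → B → B → B
End state B is accepting.

Yes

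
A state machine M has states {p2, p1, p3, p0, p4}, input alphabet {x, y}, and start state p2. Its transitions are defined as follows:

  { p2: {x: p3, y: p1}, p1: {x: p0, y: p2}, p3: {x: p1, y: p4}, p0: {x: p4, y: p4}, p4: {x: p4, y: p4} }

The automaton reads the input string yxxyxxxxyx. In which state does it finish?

p4

p2 → p1 → p0 → p4 → p4 → p4 → p4 → p4 → p4 → p4 → p4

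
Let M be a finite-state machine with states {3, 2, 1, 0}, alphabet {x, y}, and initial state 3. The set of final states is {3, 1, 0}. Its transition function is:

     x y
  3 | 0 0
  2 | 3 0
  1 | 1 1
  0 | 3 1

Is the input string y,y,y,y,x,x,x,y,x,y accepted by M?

Yes

3 → 0 → 1 → 1 → 1 → 1 → 1 → 1 → 1 → 1 → 1
End state 1 is accepting.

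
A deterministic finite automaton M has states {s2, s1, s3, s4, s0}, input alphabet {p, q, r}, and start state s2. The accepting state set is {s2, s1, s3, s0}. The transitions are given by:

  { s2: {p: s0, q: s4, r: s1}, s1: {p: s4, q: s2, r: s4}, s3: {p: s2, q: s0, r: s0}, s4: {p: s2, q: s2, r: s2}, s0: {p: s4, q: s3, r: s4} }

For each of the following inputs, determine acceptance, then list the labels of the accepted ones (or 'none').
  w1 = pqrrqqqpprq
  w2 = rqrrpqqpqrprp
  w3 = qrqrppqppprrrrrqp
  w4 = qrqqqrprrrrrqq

w1: Trace: s2 -p-> s0 -q-> s3 -r-> s0 -r-> s4 -q-> s2 -q-> s4 -q-> s2 -p-> s0 -p-> s4 -r-> s2 -q-> s4  → end s4, rejected
w2: Trace: s2 -r-> s1 -q-> s2 -r-> s1 -r-> s4 -p-> s2 -q-> s4 -q-> s2 -p-> s0 -q-> s3 -r-> s0 -p-> s4 -r-> s2 -p-> s0  → end s0, accepted
w3: Trace: s2 -q-> s4 -r-> s2 -q-> s4 -r-> s2 -p-> s0 -p-> s4 -q-> s2 -p-> s0 -p-> s4 -p-> s2 -r-> s1 -r-> s4 -r-> s2 -r-> s1 -r-> s4 -q-> s2 -p-> s0  → end s0, accepted
w4: Trace: s2 -q-> s4 -r-> s2 -q-> s4 -q-> s2 -q-> s4 -r-> s2 -p-> s0 -r-> s4 -r-> s2 -r-> s1 -r-> s4 -r-> s2 -q-> s4 -q-> s2  → end s2, accepted

w2, w3, w4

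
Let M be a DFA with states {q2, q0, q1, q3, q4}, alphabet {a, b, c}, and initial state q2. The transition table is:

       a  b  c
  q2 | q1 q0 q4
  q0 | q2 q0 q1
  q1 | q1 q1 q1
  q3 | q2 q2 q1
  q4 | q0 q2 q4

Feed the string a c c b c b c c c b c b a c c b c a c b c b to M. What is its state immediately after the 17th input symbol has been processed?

Trace: q2 -a-> q1 -c-> q1 -c-> q1 -b-> q1 -c-> q1 -b-> q1 -c-> q1 -c-> q1 -c-> q1 -b-> q1 -c-> q1 -b-> q1 -a-> q1 -c-> q1 -c-> q1 -b-> q1 -c-> q1
After 17 symbols: q1.

q1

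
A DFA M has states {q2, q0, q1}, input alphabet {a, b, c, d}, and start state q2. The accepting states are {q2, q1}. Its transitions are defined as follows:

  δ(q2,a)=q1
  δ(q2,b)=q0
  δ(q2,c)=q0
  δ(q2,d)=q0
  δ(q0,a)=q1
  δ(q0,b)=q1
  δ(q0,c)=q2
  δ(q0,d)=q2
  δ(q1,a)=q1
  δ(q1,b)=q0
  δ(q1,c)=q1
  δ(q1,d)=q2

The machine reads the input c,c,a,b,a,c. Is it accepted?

q2 → q0 → q2 → q1 → q0 → q1 → q1
End state q1 is accepting.

Yes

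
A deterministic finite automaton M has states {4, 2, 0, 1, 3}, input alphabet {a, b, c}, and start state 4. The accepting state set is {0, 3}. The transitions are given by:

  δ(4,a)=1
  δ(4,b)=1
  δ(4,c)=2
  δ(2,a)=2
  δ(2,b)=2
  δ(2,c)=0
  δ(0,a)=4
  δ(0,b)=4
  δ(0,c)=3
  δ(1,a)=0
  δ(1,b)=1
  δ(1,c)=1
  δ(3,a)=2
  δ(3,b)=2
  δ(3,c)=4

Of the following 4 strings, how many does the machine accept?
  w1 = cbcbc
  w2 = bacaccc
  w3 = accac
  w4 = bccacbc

2

w1: Trace: 4 -c-> 2 -b-> 2 -c-> 0 -b-> 4 -c-> 2  → end 2, rejected
w2: Trace: 4 -b-> 1 -a-> 0 -c-> 3 -a-> 2 -c-> 0 -c-> 3 -c-> 4  → end 4, rejected
w3: Trace: 4 -a-> 1 -c-> 1 -c-> 1 -a-> 0 -c-> 3  → end 3, accepted
w4: Trace: 4 -b-> 1 -c-> 1 -c-> 1 -a-> 0 -c-> 3 -b-> 2 -c-> 0  → end 0, accepted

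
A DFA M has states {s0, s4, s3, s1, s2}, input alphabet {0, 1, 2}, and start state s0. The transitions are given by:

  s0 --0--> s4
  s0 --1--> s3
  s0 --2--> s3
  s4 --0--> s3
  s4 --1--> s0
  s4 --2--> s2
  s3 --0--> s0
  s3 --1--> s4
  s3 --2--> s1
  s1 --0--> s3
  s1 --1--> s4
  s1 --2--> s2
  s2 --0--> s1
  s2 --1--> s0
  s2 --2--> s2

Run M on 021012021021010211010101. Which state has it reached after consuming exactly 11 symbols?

s1

Trace: s0 -0-> s4 -2-> s2 -1-> s0 -0-> s4 -1-> s0 -2-> s3 -0-> s0 -2-> s3 -1-> s4 -0-> s3 -2-> s1
After 11 symbols: s1.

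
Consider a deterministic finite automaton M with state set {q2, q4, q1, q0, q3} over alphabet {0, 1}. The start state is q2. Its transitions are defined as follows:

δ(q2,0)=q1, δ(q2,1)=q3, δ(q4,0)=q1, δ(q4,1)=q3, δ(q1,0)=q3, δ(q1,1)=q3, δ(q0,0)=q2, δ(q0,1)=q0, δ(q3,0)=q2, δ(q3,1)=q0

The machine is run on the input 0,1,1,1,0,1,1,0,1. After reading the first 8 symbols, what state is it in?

Trace: q2 -0-> q1 -1-> q3 -1-> q0 -1-> q0 -0-> q2 -1-> q3 -1-> q0 -0-> q2
After 8 symbols: q2.

q2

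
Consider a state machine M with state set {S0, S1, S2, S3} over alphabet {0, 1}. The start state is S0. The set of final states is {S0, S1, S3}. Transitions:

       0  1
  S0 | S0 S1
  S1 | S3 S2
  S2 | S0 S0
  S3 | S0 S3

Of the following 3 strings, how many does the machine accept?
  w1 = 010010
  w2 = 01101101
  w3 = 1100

3

w1:
  start at S0
  read '0': S0 → S0
  read '1': S0 → S1
  read '0': S1 → S3
  read '0': S3 → S0
  read '1': S0 → S1
  read '0': S1 → S3
  end S3, accepted
w2:
  start at S0
  read '0': S0 → S0
  read '1': S0 → S1
  read '1': S1 → S2
  read '0': S2 → S0
  read '1': S0 → S1
  read '1': S1 → S2
  read '0': S2 → S0
  read '1': S0 → S1
  end S1, accepted
w3:
  start at S0
  read '1': S0 → S1
  read '1': S1 → S2
  read '0': S2 → S0
  read '0': S0 → S0
  end S0, accepted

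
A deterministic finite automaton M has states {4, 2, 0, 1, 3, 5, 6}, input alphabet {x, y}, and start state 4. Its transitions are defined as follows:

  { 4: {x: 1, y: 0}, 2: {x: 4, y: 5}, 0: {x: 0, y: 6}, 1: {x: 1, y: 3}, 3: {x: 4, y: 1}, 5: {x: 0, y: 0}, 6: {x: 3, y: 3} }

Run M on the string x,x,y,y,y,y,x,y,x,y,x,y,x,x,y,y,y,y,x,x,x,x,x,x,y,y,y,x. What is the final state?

4

Trace: 4 -x-> 1 -x-> 1 -y-> 3 -y-> 1 -y-> 3 -y-> 1 -x-> 1 -y-> 3 -x-> 4 -y-> 0 -x-> 0 -y-> 6 -x-> 3 -x-> 4 -y-> 0 -y-> 6 -y-> 3 -y-> 1 -x-> 1 -x-> 1 -x-> 1 -x-> 1 -x-> 1 -x-> 1 -y-> 3 -y-> 1 -y-> 3 -x-> 4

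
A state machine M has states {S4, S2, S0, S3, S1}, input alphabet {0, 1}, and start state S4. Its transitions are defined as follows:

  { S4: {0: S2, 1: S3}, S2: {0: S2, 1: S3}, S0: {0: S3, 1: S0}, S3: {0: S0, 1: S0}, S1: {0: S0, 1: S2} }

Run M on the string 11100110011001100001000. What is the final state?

start at S4
read '1': S4 → S3
read '1': S3 → S0
read '1': S0 → S0
read '0': S0 → S3
read '0': S3 → S0
read '1': S0 → S0
read '1': S0 → S0
read '0': S0 → S3
read '0': S3 → S0
read '1': S0 → S0
read '1': S0 → S0
read '0': S0 → S3
read '0': S3 → S0
read '1': S0 → S0
read '1': S0 → S0
read '0': S0 → S3
read '0': S3 → S0
read '0': S0 → S3
read '0': S3 → S0
read '1': S0 → S0
read '0': S0 → S3
read '0': S3 → S0
read '0': S0 → S3

S3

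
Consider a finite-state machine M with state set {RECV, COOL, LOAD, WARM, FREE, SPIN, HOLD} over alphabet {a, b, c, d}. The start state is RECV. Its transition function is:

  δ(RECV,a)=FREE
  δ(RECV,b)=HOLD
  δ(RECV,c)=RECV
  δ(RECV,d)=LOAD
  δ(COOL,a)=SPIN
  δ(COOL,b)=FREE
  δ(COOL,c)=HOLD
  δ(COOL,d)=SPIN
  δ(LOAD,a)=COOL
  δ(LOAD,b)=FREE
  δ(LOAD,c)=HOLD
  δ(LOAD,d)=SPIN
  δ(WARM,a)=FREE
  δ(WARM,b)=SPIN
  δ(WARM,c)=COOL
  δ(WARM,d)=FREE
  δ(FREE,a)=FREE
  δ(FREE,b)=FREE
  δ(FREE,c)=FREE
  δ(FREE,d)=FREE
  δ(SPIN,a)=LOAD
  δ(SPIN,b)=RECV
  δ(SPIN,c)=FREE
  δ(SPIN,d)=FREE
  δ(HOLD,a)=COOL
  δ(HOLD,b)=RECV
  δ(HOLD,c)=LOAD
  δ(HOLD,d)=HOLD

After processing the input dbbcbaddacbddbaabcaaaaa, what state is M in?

start at RECV
read 'd': RECV → LOAD
read 'b': LOAD → FREE
read 'b': FREE → FREE
read 'c': FREE → FREE
read 'b': FREE → FREE
read 'a': FREE → FREE
read 'd': FREE → FREE
read 'd': FREE → FREE
read 'a': FREE → FREE
read 'c': FREE → FREE
read 'b': FREE → FREE
read 'd': FREE → FREE
read 'd': FREE → FREE
read 'b': FREE → FREE
read 'a': FREE → FREE
read 'a': FREE → FREE
read 'b': FREE → FREE
read 'c': FREE → FREE
read 'a': FREE → FREE
read 'a': FREE → FREE
read 'a': FREE → FREE
read 'a': FREE → FREE
read 'a': FREE → FREE

FREE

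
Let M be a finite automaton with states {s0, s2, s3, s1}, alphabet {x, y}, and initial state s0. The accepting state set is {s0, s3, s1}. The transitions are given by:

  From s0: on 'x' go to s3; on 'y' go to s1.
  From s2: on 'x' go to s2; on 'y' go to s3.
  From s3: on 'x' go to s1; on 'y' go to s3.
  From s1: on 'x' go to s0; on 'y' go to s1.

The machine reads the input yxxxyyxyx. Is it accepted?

Yes

s0 → s1 → s0 → s3 → s1 → s1 → s1 → s0 → s1 → s0
End state s0 is accepting.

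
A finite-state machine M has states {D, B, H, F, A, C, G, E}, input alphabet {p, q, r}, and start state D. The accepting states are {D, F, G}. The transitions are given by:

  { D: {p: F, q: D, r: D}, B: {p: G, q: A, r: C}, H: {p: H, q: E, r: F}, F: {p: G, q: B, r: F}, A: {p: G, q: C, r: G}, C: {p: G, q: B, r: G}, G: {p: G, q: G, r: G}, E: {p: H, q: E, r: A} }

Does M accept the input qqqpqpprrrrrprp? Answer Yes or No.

Yes

Trace: D -q-> D -q-> D -q-> D -p-> F -q-> B -p-> G -p-> G -r-> G -r-> G -r-> G -r-> G -r-> G -p-> G -r-> G -p-> G
End state G is accepting.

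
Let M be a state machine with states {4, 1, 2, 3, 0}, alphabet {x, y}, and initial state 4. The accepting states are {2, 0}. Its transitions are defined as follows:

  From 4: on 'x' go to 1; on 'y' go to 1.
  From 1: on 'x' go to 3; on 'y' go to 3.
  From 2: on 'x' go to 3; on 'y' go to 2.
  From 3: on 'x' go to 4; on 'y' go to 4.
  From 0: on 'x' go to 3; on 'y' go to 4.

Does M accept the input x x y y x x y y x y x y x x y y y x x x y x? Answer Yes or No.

No

4 → 1 → 3 → 4 → 1 → 3 → 4 → 1 → 3 → 4 → 1 → 3 → 4 → 1 → 3 → 4 → 1 → 3 → 4 → 1 → 3 → 4 → 1
End state 1 is not accepting.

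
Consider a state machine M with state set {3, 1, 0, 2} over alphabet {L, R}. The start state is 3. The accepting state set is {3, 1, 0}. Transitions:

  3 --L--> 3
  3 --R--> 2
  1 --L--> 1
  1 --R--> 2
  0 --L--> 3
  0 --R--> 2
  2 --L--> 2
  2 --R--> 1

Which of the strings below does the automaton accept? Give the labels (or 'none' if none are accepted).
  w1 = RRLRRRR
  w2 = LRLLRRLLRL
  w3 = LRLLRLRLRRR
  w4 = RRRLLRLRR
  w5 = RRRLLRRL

w1, w2, w3, w4

w1: 3 → 2 → 1 → 1 → 2 → 1 → 2 → 1  → end 1, accepted
w2: 3 → 3 → 2 → 2 → 2 → 1 → 2 → 2 → 2 → 1 → 1  → end 1, accepted
w3: 3 → 3 → 2 → 2 → 2 → 1 → 1 → 2 → 2 → 1 → 2 → 1  → end 1, accepted
w4: 3 → 2 → 1 → 2 → 2 → 2 → 1 → 1 → 2 → 1  → end 1, accepted
w5: 3 → 2 → 1 → 2 → 2 → 2 → 1 → 2 → 2  → end 2, rejected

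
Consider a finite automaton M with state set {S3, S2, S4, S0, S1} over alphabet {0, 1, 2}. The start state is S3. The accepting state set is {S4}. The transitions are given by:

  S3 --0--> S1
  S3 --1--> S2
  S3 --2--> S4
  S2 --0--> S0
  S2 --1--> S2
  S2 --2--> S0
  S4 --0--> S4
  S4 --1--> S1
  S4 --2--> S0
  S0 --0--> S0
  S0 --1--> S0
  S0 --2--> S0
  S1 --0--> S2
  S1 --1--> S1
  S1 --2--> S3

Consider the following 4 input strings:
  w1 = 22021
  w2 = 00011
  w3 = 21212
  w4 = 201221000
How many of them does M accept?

0

w1: Trace: S3 -2-> S4 -2-> S0 -0-> S0 -2-> S0 -1-> S0  → end S0, rejected
w2: Trace: S3 -0-> S1 -0-> S2 -0-> S0 -1-> S0 -1-> S0  → end S0, rejected
w3: Trace: S3 -2-> S4 -1-> S1 -2-> S3 -1-> S2 -2-> S0  → end S0, rejected
w4: Trace: S3 -2-> S4 -0-> S4 -1-> S1 -2-> S3 -2-> S4 -1-> S1 -0-> S2 -0-> S0 -0-> S0  → end S0, rejected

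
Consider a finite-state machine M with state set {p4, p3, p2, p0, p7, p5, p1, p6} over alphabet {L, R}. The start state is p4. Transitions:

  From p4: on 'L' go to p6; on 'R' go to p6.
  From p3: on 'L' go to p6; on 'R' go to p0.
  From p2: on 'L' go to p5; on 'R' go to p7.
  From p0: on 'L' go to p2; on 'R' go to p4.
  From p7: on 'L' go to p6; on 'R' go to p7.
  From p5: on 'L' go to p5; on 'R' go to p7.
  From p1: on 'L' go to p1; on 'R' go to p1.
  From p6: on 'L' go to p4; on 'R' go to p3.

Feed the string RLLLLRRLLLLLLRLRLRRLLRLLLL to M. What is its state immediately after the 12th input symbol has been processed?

p5

Trace: p4 -R-> p6 -L-> p4 -L-> p6 -L-> p4 -L-> p6 -R-> p3 -R-> p0 -L-> p2 -L-> p5 -L-> p5 -L-> p5 -L-> p5
After 12 symbols: p5.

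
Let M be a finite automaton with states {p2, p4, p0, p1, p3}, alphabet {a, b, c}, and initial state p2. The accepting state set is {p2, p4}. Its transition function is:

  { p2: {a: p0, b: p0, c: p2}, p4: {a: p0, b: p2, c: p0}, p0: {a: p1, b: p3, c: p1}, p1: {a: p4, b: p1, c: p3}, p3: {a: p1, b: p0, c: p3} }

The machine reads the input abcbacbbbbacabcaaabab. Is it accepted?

Trace: p2 -a-> p0 -b-> p3 -c-> p3 -b-> p0 -a-> p1 -c-> p3 -b-> p0 -b-> p3 -b-> p0 -b-> p3 -a-> p1 -c-> p3 -a-> p1 -b-> p1 -c-> p3 -a-> p1 -a-> p4 -a-> p0 -b-> p3 -a-> p1 -b-> p1
End state p1 is not accepting.

No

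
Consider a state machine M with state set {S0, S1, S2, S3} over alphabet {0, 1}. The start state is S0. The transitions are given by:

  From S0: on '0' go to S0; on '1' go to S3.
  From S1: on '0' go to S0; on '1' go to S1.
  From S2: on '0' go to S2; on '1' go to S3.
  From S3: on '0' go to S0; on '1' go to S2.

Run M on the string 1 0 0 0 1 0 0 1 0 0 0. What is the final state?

S0 → S3 → S0 → S0 → S0 → S3 → S0 → S0 → S3 → S0 → S0 → S0

S0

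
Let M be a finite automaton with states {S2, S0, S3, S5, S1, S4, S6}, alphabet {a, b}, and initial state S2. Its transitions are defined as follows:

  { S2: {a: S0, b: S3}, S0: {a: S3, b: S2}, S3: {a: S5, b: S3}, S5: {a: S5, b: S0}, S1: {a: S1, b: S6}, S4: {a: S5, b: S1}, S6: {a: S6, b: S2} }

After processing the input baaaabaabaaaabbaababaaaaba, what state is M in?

S3

S2 → S3 → S5 → S5 → S5 → S5 → S0 → S3 → S5 → S0 → S3 → S5 → S5 → S5 → S0 → S2 → S0 → S3 → S3 → S5 → S0 → S3 → S5 → S5 → S5 → S0 → S3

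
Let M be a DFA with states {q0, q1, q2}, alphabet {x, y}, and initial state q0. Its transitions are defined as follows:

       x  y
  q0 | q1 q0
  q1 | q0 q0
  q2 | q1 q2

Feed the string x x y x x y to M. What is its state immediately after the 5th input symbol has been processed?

Trace: q0 -x-> q1 -x-> q0 -y-> q0 -x-> q1 -x-> q0
After 5 symbols: q0.

q0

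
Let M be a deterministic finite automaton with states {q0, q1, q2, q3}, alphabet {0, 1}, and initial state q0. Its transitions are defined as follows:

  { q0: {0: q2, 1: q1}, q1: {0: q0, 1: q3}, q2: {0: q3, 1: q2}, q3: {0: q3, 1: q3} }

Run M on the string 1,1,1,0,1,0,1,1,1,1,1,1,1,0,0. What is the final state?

q3

Trace: q0 -1-> q1 -1-> q3 -1-> q3 -0-> q3 -1-> q3 -0-> q3 -1-> q3 -1-> q3 -1-> q3 -1-> q3 -1-> q3 -1-> q3 -1-> q3 -0-> q3 -0-> q3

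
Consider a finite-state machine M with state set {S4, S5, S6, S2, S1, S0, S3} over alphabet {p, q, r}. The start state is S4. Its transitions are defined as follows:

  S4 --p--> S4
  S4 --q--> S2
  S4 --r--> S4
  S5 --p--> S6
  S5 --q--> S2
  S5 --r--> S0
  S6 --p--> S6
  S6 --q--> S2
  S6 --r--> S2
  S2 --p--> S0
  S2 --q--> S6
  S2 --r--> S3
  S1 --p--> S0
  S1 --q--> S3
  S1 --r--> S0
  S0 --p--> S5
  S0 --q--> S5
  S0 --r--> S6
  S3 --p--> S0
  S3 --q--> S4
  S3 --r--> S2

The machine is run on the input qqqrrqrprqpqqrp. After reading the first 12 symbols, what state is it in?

start at S4
read 'q': S4 → S2
read 'q': S2 → S6
read 'q': S6 → S2
read 'r': S2 → S3
read 'r': S3 → S2
read 'q': S2 → S6
read 'r': S6 → S2
read 'p': S2 → S0
read 'r': S0 → S6
read 'q': S6 → S2
read 'p': S2 → S0
read 'q': S0 → S5
After 12 symbols: S5.

S5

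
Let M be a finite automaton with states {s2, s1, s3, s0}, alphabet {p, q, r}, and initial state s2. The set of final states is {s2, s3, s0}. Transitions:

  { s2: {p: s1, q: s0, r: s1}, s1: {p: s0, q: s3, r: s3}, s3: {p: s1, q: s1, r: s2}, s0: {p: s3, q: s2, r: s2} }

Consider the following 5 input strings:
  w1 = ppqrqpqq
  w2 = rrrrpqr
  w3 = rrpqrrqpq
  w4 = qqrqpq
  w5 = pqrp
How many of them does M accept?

2

w1:
  start at s2
  read 'p': s2 → s1
  read 'p': s1 → s0
  read 'q': s0 → s2
  read 'r': s2 → s1
  read 'q': s1 → s3
  read 'p': s3 → s1
  read 'q': s1 → s3
  read 'q': s3 → s1
  end s1, rejected
w2:
  start at s2
  read 'r': s2 → s1
  read 'r': s1 → s3
  read 'r': s3 → s2
  read 'r': s2 → s1
  read 'p': s1 → s0
  read 'q': s0 → s2
  read 'r': s2 → s1
  end s1, rejected
w3:
  start at s2
  read 'r': s2 → s1
  read 'r': s1 → s3
  read 'p': s3 → s1
  read 'q': s1 → s3
  read 'r': s3 → s2
  read 'r': s2 → s1
  read 'q': s1 → s3
  read 'p': s3 → s1
  read 'q': s1 → s3
  end s3, accepted
w4:
  start at s2
  read 'q': s2 → s0
  read 'q': s0 → s2
  read 'r': s2 → s1
  read 'q': s1 → s3
  read 'p': s3 → s1
  read 'q': s1 → s3
  end s3, accepted
w5:
  start at s2
  read 'p': s2 → s1
  read 'q': s1 → s3
  read 'r': s3 → s2
  read 'p': s2 → s1
  end s1, rejected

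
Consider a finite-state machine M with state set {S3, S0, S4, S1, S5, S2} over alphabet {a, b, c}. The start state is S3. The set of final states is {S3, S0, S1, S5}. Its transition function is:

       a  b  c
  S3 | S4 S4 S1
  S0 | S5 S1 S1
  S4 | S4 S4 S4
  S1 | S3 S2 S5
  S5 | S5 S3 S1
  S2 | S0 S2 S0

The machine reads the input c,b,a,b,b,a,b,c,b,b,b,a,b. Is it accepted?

S3 → S1 → S2 → S0 → S1 → S2 → S0 → S1 → S5 → S3 → S4 → S4 → S4 → S4
End state S4 is not accepting.

No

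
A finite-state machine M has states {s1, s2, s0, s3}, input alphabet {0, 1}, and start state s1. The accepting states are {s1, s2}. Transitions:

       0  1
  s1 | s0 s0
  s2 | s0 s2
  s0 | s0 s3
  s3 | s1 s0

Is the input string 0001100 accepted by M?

No

Trace: s1 -0-> s0 -0-> s0 -0-> s0 -1-> s3 -1-> s0 -0-> s0 -0-> s0
End state s0 is not accepting.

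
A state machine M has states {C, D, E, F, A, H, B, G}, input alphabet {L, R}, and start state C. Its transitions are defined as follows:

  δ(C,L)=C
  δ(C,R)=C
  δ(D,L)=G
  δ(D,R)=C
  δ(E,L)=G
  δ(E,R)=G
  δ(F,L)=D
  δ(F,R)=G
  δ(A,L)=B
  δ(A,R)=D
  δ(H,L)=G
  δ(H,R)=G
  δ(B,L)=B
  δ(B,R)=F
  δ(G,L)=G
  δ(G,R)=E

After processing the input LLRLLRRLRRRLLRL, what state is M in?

C → C → C → C → C → C → C → C → C → C → C → C → C → C → C → C

C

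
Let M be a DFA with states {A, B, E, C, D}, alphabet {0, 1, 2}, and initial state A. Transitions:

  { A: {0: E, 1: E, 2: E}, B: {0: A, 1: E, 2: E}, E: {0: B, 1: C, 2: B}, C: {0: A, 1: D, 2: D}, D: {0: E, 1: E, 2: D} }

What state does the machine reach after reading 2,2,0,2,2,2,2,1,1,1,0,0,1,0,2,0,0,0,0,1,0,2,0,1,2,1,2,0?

Trace: A -2-> E -2-> B -0-> A -2-> E -2-> B -2-> E -2-> B -1-> E -1-> C -1-> D -0-> E -0-> B -1-> E -0-> B -2-> E -0-> B -0-> A -0-> E -0-> B -1-> E -0-> B -2-> E -0-> B -1-> E -2-> B -1-> E -2-> B -0-> A

A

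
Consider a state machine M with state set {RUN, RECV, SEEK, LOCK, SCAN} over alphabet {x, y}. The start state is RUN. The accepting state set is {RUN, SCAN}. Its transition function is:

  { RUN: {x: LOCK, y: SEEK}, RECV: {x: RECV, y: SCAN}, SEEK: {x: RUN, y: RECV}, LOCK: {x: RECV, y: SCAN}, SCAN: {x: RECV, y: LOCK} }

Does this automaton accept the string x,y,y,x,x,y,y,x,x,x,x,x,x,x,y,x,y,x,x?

start at RUN
read 'x': RUN → LOCK
read 'y': LOCK → SCAN
read 'y': SCAN → LOCK
read 'x': LOCK → RECV
read 'x': RECV → RECV
read 'y': RECV → SCAN
read 'y': SCAN → LOCK
read 'x': LOCK → RECV
read 'x': RECV → RECV
read 'x': RECV → RECV
read 'x': RECV → RECV
read 'x': RECV → RECV
read 'x': RECV → RECV
read 'x': RECV → RECV
read 'y': RECV → SCAN
read 'x': SCAN → RECV
read 'y': RECV → SCAN
read 'x': SCAN → RECV
read 'x': RECV → RECV
End state RECV is not accepting.

No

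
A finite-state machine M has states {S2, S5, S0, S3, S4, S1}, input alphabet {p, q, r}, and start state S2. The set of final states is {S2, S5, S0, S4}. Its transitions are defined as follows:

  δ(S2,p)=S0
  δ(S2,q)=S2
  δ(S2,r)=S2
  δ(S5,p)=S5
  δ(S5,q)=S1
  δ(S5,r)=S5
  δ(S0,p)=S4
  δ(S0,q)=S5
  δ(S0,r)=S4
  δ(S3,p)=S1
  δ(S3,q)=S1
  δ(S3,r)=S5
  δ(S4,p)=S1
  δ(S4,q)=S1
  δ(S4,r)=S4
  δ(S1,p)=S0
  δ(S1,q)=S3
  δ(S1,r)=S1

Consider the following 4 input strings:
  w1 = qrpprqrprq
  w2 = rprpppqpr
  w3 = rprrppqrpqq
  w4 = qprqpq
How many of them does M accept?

2

w1: Trace: S2 -q-> S2 -r-> S2 -p-> S0 -p-> S4 -r-> S4 -q-> S1 -r-> S1 -p-> S0 -r-> S4 -q-> S1  → end S1, rejected
w2: Trace: S2 -r-> S2 -p-> S0 -r-> S4 -p-> S1 -p-> S0 -p-> S4 -q-> S1 -p-> S0 -r-> S4  → end S4, accepted
w3: Trace: S2 -r-> S2 -p-> S0 -r-> S4 -r-> S4 -p-> S1 -p-> S0 -q-> S5 -r-> S5 -p-> S5 -q-> S1 -q-> S3  → end S3, rejected
w4: Trace: S2 -q-> S2 -p-> S0 -r-> S4 -q-> S1 -p-> S0 -q-> S5  → end S5, accepted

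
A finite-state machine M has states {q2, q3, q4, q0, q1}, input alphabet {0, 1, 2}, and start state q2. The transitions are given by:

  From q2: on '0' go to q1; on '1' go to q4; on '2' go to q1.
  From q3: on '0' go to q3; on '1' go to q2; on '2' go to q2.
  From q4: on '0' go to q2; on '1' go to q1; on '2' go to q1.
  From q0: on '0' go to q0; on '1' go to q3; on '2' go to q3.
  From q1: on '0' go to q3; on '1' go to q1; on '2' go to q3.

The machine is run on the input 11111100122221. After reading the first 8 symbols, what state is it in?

q3

q2 → q4 → q1 → q1 → q1 → q1 → q1 → q3 → q3
After 8 symbols: q3.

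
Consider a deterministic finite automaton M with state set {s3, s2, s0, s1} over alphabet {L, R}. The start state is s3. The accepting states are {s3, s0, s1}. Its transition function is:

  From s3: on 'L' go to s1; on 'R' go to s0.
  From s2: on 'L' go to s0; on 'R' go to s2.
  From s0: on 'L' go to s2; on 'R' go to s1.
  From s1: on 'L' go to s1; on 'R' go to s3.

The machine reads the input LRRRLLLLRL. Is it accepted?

Yes

Trace: s3 -L-> s1 -R-> s3 -R-> s0 -R-> s1 -L-> s1 -L-> s1 -L-> s1 -L-> s1 -R-> s3 -L-> s1
End state s1 is accepting.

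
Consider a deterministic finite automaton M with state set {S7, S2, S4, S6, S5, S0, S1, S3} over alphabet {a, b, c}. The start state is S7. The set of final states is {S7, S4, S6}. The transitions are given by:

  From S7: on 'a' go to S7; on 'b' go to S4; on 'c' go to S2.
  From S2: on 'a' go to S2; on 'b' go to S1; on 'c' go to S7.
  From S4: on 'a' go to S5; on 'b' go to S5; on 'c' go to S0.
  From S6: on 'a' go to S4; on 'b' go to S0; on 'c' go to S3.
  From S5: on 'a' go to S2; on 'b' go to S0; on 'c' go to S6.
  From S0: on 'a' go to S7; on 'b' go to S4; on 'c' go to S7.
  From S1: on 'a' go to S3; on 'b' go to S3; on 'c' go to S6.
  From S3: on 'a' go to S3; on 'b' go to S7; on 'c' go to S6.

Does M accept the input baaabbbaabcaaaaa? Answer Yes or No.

Yes

start at S7
read 'b': S7 → S4
read 'a': S4 → S5
read 'a': S5 → S2
read 'a': S2 → S2
read 'b': S2 → S1
read 'b': S1 → S3
read 'b': S3 → S7
read 'a': S7 → S7
read 'a': S7 → S7
read 'b': S7 → S4
read 'c': S4 → S0
read 'a': S0 → S7
read 'a': S7 → S7
read 'a': S7 → S7
read 'a': S7 → S7
read 'a': S7 → S7
End state S7 is accepting.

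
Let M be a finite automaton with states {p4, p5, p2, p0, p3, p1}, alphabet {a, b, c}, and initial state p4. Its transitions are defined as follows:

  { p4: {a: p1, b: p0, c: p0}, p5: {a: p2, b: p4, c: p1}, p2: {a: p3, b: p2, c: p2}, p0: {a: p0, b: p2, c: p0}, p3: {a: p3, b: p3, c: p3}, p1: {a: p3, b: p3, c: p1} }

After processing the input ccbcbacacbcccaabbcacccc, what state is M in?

p3

start at p4
read 'c': p4 → p0
read 'c': p0 → p0
read 'b': p0 → p2
read 'c': p2 → p2
read 'b': p2 → p2
read 'a': p2 → p3
read 'c': p3 → p3
read 'a': p3 → p3
read 'c': p3 → p3
read 'b': p3 → p3
read 'c': p3 → p3
read 'c': p3 → p3
read 'c': p3 → p3
read 'a': p3 → p3
read 'a': p3 → p3
read 'b': p3 → p3
read 'b': p3 → p3
read 'c': p3 → p3
read 'a': p3 → p3
read 'c': p3 → p3
read 'c': p3 → p3
read 'c': p3 → p3
read 'c': p3 → p3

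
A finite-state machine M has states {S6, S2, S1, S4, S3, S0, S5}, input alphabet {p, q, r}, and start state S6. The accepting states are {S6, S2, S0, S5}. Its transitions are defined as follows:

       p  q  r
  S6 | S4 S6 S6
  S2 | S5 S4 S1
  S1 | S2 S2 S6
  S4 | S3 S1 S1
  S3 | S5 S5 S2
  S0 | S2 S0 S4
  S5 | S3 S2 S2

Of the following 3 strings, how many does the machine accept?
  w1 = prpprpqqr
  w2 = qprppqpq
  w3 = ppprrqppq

w1: Trace: S6 -p-> S4 -r-> S1 -p-> S2 -p-> S5 -r-> S2 -p-> S5 -q-> S2 -q-> S4 -r-> S1  → end S1, rejected
w2: Trace: S6 -q-> S6 -p-> S4 -r-> S1 -p-> S2 -p-> S5 -q-> S2 -p-> S5 -q-> S2  → end S2, accepted
w3: Trace: S6 -p-> S4 -p-> S3 -p-> S5 -r-> S2 -r-> S1 -q-> S2 -p-> S5 -p-> S3 -q-> S5  → end S5, accepted

2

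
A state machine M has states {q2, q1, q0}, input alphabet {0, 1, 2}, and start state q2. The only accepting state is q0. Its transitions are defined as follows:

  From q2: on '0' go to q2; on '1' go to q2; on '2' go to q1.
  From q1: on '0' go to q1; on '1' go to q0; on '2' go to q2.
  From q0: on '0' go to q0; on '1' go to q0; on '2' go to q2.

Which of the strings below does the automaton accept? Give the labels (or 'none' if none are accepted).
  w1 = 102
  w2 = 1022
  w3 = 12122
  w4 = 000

none

w1:
  start at q2
  read '1': q2 → q2
  read '0': q2 → q2
  read '2': q2 → q1
  end q1, rejected
w2:
  start at q2
  read '1': q2 → q2
  read '0': q2 → q2
  read '2': q2 → q1
  read '2': q1 → q2
  end q2, rejected
w3:
  start at q2
  read '1': q2 → q2
  read '2': q2 → q1
  read '1': q1 → q0
  read '2': q0 → q2
  read '2': q2 → q1
  end q1, rejected
w4:
  start at q2
  read '0': q2 → q2
  read '0': q2 → q2
  read '0': q2 → q2
  end q2, rejected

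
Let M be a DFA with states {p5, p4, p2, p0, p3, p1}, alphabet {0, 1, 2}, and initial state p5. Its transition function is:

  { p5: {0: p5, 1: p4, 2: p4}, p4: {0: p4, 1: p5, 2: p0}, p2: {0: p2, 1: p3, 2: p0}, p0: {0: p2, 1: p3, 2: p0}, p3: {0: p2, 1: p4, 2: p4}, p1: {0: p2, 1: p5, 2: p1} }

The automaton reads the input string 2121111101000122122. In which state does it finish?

p0

Trace: p5 -2-> p4 -1-> p5 -2-> p4 -1-> p5 -1-> p4 -1-> p5 -1-> p4 -1-> p5 -0-> p5 -1-> p4 -0-> p4 -0-> p4 -0-> p4 -1-> p5 -2-> p4 -2-> p0 -1-> p3 -2-> p4 -2-> p0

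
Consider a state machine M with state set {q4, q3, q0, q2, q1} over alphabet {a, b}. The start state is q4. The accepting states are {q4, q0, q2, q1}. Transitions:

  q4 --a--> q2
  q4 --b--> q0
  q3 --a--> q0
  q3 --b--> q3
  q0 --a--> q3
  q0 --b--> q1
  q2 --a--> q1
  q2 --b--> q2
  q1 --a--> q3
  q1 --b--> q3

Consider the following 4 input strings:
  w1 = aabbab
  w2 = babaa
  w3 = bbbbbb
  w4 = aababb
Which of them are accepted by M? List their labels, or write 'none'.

w1:
  start at q4
  read 'a': q4 → q2
  read 'a': q2 → q1
  read 'b': q1 → q3
  read 'b': q3 → q3
  read 'a': q3 → q0
  read 'b': q0 → q1
  end q1, accepted
w2:
  start at q4
  read 'b': q4 → q0
  read 'a': q0 → q3
  read 'b': q3 → q3
  read 'a': q3 → q0
  read 'a': q0 → q3
  end q3, rejected
w3:
  start at q4
  read 'b': q4 → q0
  read 'b': q0 → q1
  read 'b': q1 → q3
  read 'b': q3 → q3
  read 'b': q3 → q3
  read 'b': q3 → q3
  end q3, rejected
w4:
  start at q4
  read 'a': q4 → q2
  read 'a': q2 → q1
  read 'b': q1 → q3
  read 'a': q3 → q0
  read 'b': q0 → q1
  read 'b': q1 → q3
  end q3, rejected

w1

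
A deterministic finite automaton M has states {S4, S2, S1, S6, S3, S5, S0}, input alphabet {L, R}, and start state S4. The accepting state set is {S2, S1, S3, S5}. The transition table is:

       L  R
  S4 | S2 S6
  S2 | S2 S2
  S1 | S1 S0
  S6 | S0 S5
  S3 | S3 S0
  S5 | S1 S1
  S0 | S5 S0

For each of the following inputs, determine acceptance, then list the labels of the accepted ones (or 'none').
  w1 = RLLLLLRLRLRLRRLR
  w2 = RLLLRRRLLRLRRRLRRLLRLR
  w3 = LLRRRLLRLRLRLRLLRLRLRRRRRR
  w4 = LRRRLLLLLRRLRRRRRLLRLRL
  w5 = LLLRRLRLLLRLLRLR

w1, w2, w3, w4, w5

w1: S4 → S6 → S0 → S5 → S1 → S1 → S1 → S0 → S5 → S1 → S1 → S0 → S5 → S1 → S0 → S5 → S1  → end S1, accepted
w2: S4 → S6 → S0 → S5 → S1 → S0 → S0 → S0 → S5 → S1 → S0 → S5 → S1 → S0 → S0 → S5 → S1 → S0 → S5 → S1 → S0 → S5 → S1  → end S1, accepted
w3: S4 → S2 → S2 → S2 → S2 → S2 → S2 → S2 → S2 → S2 → S2 → S2 → S2 → S2 → S2 → S2 → S2 → S2 → S2 → S2 → S2 → S2 → S2 → S2 → S2 → S2 → S2  → end S2, accepted
w4: S4 → S2 → S2 → S2 → S2 → S2 → S2 → S2 → S2 → S2 → S2 → S2 → S2 → S2 → S2 → S2 → S2 → S2 → S2 → S2 → S2 → S2 → S2 → S2  → end S2, accepted
w5: S4 → S2 → S2 → S2 → S2 → S2 → S2 → S2 → S2 → S2 → S2 → S2 → S2 → S2 → S2 → S2 → S2  → end S2, accepted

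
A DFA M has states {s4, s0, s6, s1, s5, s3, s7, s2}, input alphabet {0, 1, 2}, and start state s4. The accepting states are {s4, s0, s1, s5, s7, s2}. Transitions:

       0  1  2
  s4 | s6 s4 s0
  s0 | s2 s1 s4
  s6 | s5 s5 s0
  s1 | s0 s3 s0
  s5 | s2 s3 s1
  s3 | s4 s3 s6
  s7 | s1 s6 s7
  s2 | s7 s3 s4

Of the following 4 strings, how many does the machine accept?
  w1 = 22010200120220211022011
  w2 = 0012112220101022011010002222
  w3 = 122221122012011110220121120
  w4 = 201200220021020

3

w1:
  start at s4
  read '2': s4 → s0
  read '2': s0 → s4
  read '0': s4 → s6
  read '1': s6 → s5
  read '0': s5 → s2
  read '2': s2 → s4
  read '0': s4 → s6
  read '0': s6 → s5
  read '1': s5 → s3
  read '2': s3 → s6
  read '0': s6 → s5
  read '2': s5 → s1
  read '2': s1 → s0
  read '0': s0 → s2
  read '2': s2 → s4
  read '1': s4 → s4
  read '1': s4 → s4
  read '0': s4 → s6
  read '2': s6 → s0
  read '2': s0 → s4
  read '0': s4 → s6
  read '1': s6 → s5
  read '1': s5 → s3
  end s3, rejected
w2:
  start at s4
  read '0': s4 → s6
  read '0': s6 → s5
  read '1': s5 → s3
  read '2': s3 → s6
  read '1': s6 → s5
  read '1': s5 → s3
  read '2': s3 → s6
  read '2': s6 → s0
  read '2': s0 → s4
  read '0': s4 → s6
  read '1': s6 → s5
  read '0': s5 → s2
  read '1': s2 → s3
  read '0': s3 → s4
  read '2': s4 → s0
  read '2': s0 → s4
  read '0': s4 → s6
  read '1': s6 → s5
  read '1': s5 → s3
  read '0': s3 → s4
  read '1': s4 → s4
  read '0': s4 → s6
  read '0': s6 → s5
  read '0': s5 → s2
  read '2': s2 → s4
  read '2': s4 → s0
  read '2': s0 → s4
  read '2': s4 → s0
  end s0, accepted
w3:
  start at s4
  read '1': s4 → s4
  read '2': s4 → s0
  read '2': s0 → s4
  read '2': s4 → s0
  read '2': s0 → s4
  read '1': s4 → s4
  read '1': s4 → s4
  read '2': s4 → s0
  read '2': s0 → s4
  read '0': s4 → s6
  read '1': s6 → s5
  read '2': s5 → s1
  read '0': s1 → s0
  read '1': s0 → s1
  read '1': s1 → s3
  read '1': s3 → s3
  read '1': s3 → s3
  read '0': s3 → s4
  read '2': s4 → s0
  read '2': s0 → s4
  read '0': s4 → s6
  read '1': s6 → s5
  read '2': s5 → s1
  read '1': s1 → s3
  read '1': s3 → s3
  read '2': s3 → s6
  read '0': s6 → s5
  end s5, accepted
w4:
  start at s4
  read '2': s4 → s0
  read '0': s0 → s2
  read '1': s2 → s3
  read '2': s3 → s6
  read '0': s6 → s5
  read '0': s5 → s2
  read '2': s2 → s4
  read '2': s4 → s0
  read '0': s0 → s2
  read '0': s2 → s7
  read '2': s7 → s7
  read '1': s7 → s6
  read '0': s6 → s5
  read '2': s5 → s1
  read '0': s1 → s0
  end s0, accepted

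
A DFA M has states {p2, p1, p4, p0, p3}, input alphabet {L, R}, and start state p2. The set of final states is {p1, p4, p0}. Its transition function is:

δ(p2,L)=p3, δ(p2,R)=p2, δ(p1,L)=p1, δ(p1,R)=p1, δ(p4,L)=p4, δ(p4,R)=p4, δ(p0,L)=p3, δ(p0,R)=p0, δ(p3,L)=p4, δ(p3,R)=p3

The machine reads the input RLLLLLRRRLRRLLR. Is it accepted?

Trace: p2 -R-> p2 -L-> p3 -L-> p4 -L-> p4 -L-> p4 -L-> p4 -R-> p4 -R-> p4 -R-> p4 -L-> p4 -R-> p4 -R-> p4 -L-> p4 -L-> p4 -R-> p4
End state p4 is accepting.

Yes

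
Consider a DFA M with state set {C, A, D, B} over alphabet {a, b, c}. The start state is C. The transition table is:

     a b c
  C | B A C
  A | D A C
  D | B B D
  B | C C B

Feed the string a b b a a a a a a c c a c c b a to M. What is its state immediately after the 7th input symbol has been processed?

C → B → C → A → D → B → C → B
After 7 symbols: B.

B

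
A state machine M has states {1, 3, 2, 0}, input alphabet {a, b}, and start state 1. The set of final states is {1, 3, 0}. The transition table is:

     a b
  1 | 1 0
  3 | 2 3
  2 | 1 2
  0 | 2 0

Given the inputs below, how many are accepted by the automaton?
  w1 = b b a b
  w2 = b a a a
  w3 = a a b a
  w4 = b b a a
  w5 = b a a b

3

w1: 1 → 0 → 0 → 2 → 2  → end 2, rejected
w2: 1 → 0 → 2 → 1 → 1  → end 1, accepted
w3: 1 → 1 → 1 → 0 → 2  → end 2, rejected
w4: 1 → 0 → 0 → 2 → 1  → end 1, accepted
w5: 1 → 0 → 2 → 1 → 0  → end 0, accepted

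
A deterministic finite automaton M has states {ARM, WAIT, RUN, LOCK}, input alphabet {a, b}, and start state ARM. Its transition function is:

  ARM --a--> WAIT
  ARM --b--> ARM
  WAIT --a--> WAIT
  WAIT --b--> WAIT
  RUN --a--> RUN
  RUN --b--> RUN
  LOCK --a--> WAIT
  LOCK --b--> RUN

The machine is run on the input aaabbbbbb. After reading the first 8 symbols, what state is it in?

Trace: ARM -a-> WAIT -a-> WAIT -a-> WAIT -b-> WAIT -b-> WAIT -b-> WAIT -b-> WAIT -b-> WAIT
After 8 symbols: WAIT.

WAIT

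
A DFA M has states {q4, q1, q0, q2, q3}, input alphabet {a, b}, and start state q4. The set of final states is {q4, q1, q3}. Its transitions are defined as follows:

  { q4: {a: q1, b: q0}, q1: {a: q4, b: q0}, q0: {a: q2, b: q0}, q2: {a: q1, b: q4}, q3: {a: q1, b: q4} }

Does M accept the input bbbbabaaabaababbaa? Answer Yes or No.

Yes

Trace: q4 -b-> q0 -b-> q0 -b-> q0 -b-> q0 -a-> q2 -b-> q4 -a-> q1 -a-> q4 -a-> q1 -b-> q0 -a-> q2 -a-> q1 -b-> q0 -a-> q2 -b-> q4 -b-> q0 -a-> q2 -a-> q1
End state q1 is accepting.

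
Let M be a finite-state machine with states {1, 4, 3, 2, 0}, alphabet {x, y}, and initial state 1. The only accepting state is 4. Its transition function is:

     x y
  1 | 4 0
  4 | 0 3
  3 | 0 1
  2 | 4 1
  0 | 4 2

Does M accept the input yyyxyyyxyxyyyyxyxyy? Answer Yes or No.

1 → 0 → 2 → 1 → 4 → 3 → 1 → 0 → 4 → 3 → 0 → 2 → 1 → 0 → 2 → 4 → 3 → 0 → 2 → 1
End state 1 is not accepting.

No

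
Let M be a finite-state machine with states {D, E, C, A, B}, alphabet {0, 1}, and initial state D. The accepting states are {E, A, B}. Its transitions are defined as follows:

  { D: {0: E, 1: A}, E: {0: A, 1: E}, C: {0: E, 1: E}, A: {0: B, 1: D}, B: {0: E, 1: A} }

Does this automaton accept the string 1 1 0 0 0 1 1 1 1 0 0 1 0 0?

Yes

start at D
read '1': D → A
read '1': A → D
read '0': D → E
read '0': E → A
read '0': A → B
read '1': B → A
read '1': A → D
read '1': D → A
read '1': A → D
read '0': D → E
read '0': E → A
read '1': A → D
read '0': D → E
read '0': E → A
End state A is accepting.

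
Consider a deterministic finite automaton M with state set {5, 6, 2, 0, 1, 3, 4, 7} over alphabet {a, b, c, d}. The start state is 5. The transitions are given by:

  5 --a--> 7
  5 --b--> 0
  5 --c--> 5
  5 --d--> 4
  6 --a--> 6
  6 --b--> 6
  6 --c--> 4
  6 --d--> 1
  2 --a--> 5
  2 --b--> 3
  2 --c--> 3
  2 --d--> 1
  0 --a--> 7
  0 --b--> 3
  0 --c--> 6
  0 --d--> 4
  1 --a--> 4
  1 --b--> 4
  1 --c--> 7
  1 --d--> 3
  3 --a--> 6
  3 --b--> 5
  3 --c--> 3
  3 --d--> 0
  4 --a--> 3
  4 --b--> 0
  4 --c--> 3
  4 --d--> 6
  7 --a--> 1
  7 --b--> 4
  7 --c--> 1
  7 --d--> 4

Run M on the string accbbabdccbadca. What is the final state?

6

start at 5
read 'a': 5 → 7
read 'c': 7 → 1
read 'c': 1 → 7
read 'b': 7 → 4
read 'b': 4 → 0
read 'a': 0 → 7
read 'b': 7 → 4
read 'd': 4 → 6
read 'c': 6 → 4
read 'c': 4 → 3
read 'b': 3 → 5
read 'a': 5 → 7
read 'd': 7 → 4
read 'c': 4 → 3
read 'a': 3 → 6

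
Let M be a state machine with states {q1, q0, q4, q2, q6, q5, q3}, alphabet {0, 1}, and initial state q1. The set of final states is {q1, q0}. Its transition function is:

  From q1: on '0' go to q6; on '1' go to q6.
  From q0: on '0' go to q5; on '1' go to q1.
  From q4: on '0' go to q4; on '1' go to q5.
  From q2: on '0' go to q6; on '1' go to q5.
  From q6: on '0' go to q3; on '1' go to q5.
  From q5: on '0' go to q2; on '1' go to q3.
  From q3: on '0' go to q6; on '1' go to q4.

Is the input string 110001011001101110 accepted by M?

No

q1 → q6 → q5 → q2 → q6 → q3 → q4 → q4 → q5 → q3 → q6 → q3 → q4 → q5 → q2 → q5 → q3 → q4 → q4
End state q4 is not accepting.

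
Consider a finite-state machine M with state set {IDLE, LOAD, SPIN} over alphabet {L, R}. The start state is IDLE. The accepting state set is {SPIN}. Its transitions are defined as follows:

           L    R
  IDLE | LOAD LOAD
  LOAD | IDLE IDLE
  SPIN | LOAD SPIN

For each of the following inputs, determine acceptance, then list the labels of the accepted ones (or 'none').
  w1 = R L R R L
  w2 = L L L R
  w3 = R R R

none

w1: Trace: IDLE -R-> LOAD -L-> IDLE -R-> LOAD -R-> IDLE -L-> LOAD  → end LOAD, rejected
w2: Trace: IDLE -L-> LOAD -L-> IDLE -L-> LOAD -R-> IDLE  → end IDLE, rejected
w3: Trace: IDLE -R-> LOAD -R-> IDLE -R-> LOAD  → end LOAD, rejected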